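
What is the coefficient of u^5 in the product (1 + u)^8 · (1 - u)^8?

Coefficient of u^5 = Σ_{j} C(8,j)·1^j·C(8,5-j)·(-1)^(5-j) for j from 0 to 5.
= (-56) + 560 + (-1568) + 1568 + (-560) + 56 = 0.

0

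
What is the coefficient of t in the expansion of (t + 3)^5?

405

The general term is C(5,j)·(t)^j·(3)^(5-j); the t^1 term has j = 1.
C(5,1) = 5.
Coefficient = C(5,1) · 3^4 = 5 · 81 = 405.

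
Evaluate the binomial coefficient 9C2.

36

C(9,2) = (9·8) / 2! = 72 / 2 = 36.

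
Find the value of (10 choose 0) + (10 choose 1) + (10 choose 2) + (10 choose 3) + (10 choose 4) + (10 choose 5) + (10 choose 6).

1 + 10 + 45 + 120 + 210 + 252 + 210 = 848.

848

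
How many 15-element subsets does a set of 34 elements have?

1855967520

C(34,15) = (34·33·32·31·30·29·28·27·26·25·24·23·22·21·20) / 15! = 2427001153744527360000 / 1307674368000 = 1855967520.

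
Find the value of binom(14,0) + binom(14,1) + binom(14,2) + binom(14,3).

1 + 14 + 91 + 364 = 470.

470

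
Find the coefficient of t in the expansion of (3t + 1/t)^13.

3752892

General term: C(13,j)·(3t)^j·(1/t)^(13-j), with t-exponent 1j − 1(13−j) = 2j − 13.
Set 2j − 13 = 1: j = 7.
C(13,7) = 1716; 3^7 = 2187; 1^6 = 1.
Coefficient = 1716 · 2187 · 1 = 3752892.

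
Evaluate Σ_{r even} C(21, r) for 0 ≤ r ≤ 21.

1048576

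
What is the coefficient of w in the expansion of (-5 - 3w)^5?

-9375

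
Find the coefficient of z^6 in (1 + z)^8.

28

The general term is C(8,j)·(1)^j·(z)^(8-j); the z^6 term has j = 2.
C(8,2) = 28.
Coefficient = C(8,2) = 28.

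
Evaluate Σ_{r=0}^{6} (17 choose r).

21778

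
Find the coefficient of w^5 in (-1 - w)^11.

The general term is C(11,j)·(-1)^j·(-w)^(11-j); the w^5 term has j = 6.
C(11,6) = 462.
Coefficient = C(11,6) · (-1)^5 = 462 · (-1) = -462.

-462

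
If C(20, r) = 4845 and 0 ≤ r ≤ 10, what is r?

C(20,r) increases on 0 ≤ r ≤ 10. C(20,3) = 1140 and C(20,4) = 4845, so r = 4.

4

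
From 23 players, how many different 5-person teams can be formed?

33649

This is C(23,5) = 33649.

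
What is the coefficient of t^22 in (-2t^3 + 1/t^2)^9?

General term: C(9,j)·(-2t^3)^j·(1/t^2)^(9-j), with t-exponent 3j − 2(9−j) = 5j − 18.
Set 5j − 18 = 22: j = 8.
C(9,8) = 9; (-2)^8 = 256; 1^1 = 1.
Coefficient = 9 · 256 · 1 = 2304.

2304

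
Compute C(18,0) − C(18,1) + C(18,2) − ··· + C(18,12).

The partial alternating sum Σ_{k=0}^{12} (−1)^k C(18,k) = (−1)^12 C(17,12) = 6188.

6188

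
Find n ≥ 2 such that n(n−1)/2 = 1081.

47

n(n−1)/2 = 1081 ⇒ n(n−1) = 2162. Since 47·46 = 2162, n = 47.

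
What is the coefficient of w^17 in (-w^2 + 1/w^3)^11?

11

General term: C(11,j)·(-w^2)^j·(1/w^3)^(11-j), with w-exponent 2j − 3(11−j) = 5j − 33.
Set 5j − 33 = 17: j = 10.
C(11,10) = 11; (-1)^10 = 1; 1^1 = 1.
Coefficient = 11 · 1 · 1 = 11.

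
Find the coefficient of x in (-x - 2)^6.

192

The general term is C(6,j)·(-x)^j·(-2)^(6-j); the x^1 term has j = 1.
C(6,1) = 6.
Coefficient = C(6,1) · (-1)^1 · (-2)^5 = 6 · (-1) · (-32) = 192.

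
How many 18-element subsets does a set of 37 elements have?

17672631900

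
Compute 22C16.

74613

C(22,16) = C(22,6) by symmetry.
C(22,6) = (22·21·20·19·18·17) / 6! = 53721360 / 720 = 74613.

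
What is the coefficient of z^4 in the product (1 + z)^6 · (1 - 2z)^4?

39

Coefficient of z^4 = Σ_{j} C(6,j)·1^j·C(4,4-j)·(-2)^(4-j) for j from 0 to 4.
= 16 + (-192) + 360 + (-160) + 15 = 39.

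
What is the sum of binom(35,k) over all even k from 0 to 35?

Half of (1+1)^35 + (1−1)^35 gives the even-index sum: 2^34 = 17179869184.

17179869184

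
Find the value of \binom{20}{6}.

C(20,6) = (20·19·18·17·16·15) / 6! = 27907200 / 720 = 38760.

38760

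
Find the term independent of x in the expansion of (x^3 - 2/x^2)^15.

General term: C(15,j)·(x^3)^j·(-2/x^2)^(15-j), with x-exponent 3j − 2(15−j) = 5j − 30.
Set 5j − 30 = 0: j = 6.
C(15,6) = 5005; 1^6 = 1; (-2)^9 = -512.
Coefficient = 5005 · 1 · (-512) = -2562560.

-2562560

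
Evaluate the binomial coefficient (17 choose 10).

19448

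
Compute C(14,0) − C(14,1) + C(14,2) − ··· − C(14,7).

-1716

The partial alternating sum Σ_{k=0}^{7} (−1)^k C(14,k) = (−1)^7 C(13,7) = -1716.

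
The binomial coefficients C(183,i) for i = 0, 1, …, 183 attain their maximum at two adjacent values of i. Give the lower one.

91

For odd n = 183, C(183,i) peaks at i = (n−1)/2 and (n+1)/2; the lower is 91.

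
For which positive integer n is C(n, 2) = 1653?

58

n(n−1)/2 = 1653 ⇒ n(n−1) = 3306. Since 58·57 = 3306, n = 58.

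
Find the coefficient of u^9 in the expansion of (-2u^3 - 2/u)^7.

-4480

General term: C(7,j)·(-2u^3)^j·(-2/u)^(7-j), with u-exponent 3j − 1(7−j) = 4j − 7.
Set 4j − 7 = 9: j = 4.
C(7,4) = 35; (-2)^4 = 16; (-2)^3 = -8.
Coefficient = 35 · 16 · (-8) = -4480.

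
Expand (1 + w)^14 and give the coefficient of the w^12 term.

The general term is C(14,j)·(1)^j·(w)^(14-j); the w^12 term has j = 2.
C(14,2) = 91.
Coefficient = C(14,2) = 91.

91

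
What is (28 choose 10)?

C(28,10) = (28·27·26·25·24·23·22·21·20·19) / 10! = 47621141568000 / 3628800 = 13123110.

13123110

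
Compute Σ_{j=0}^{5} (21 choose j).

1 + 21 + 210 + 1330 + 5985 + 20349 = 27896.

27896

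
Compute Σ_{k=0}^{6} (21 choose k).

82160

1 + 21 + 210 + 1330 + 5985 + 20349 + 54264 = 82160.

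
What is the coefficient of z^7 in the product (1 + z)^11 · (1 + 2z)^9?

915078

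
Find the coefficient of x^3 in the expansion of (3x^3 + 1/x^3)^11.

General term: C(11,j)·(3x^3)^j·(1/x^3)^(11-j), with x-exponent 3j − 3(11−j) = 6j − 33.
Set 6j − 33 = 3: j = 6.
C(11,6) = 462; 3^6 = 729; 1^5 = 1.
Coefficient = 462 · 729 · 1 = 336798.

336798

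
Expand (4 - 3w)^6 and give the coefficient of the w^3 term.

-34560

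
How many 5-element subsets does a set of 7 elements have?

C(7,5) = C(7,2) by symmetry.
C(7,2) = (7·6) / 2! = 42 / 2 = 21.

21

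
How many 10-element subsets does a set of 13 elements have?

C(13,10) = C(13,3) by symmetry.
C(13,3) = (13·12·11) / 3! = 1716 / 6 = 286.

286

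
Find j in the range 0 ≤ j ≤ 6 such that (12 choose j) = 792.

5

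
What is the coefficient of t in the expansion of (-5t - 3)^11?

The general term is C(11,j)·(-5t)^j·(-3)^(11-j); the t^1 term has j = 1.
C(11,1) = 11.
Coefficient = C(11,1) · (-5)^1 · (-3)^10 = 11 · (-5) · 59049 = -3247695.

-3247695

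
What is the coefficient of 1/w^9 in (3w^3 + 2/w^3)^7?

6048

General term: C(7,j)·(3w^3)^j·(2/w^3)^(7-j), with w-exponent 3j − 3(7−j) = 6j − 21.
Set 6j − 21 = -9: j = 2.
C(7,2) = 21; 3^2 = 9; 2^5 = 32.
Coefficient = 21 · 9 · 32 = 6048.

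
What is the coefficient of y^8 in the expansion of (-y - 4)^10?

720

The general term is C(10,j)·(-y)^j·(-4)^(10-j); the y^8 term has j = 8.
C(10,8) = 45.
Coefficient = C(10,8) · (-4)^2 = 45 · 16 = 720.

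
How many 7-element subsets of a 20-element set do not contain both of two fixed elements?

68952

All 7-subsets: C(20,7) = 77520. Those containing both fixed elements: C(18,5) = 8568.
77520 − 8568 = 68952.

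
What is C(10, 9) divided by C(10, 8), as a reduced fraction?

C(n,k+1)/C(n,k) = (n−k)/(k+1) = (10−8)/(8+1) = 2/9.

2/9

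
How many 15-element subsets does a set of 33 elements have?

C(33,15) = (33·32·31·30·29·28·27·26·25·24·23·22·21·20·19) / 15! = 1356265350621941760000 / 1307674368000 = 1037158320.

1037158320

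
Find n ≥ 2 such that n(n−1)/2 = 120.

n(n−1)/2 = 120 ⇒ n(n−1) = 240. Since 16·15 = 240, n = 16.

16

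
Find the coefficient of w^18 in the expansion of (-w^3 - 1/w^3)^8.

General term: C(8,j)·(-w^3)^j·(-1/w^3)^(8-j), with w-exponent 3j − 3(8−j) = 6j − 24.
Set 6j − 24 = 18: j = 7.
C(8,7) = 8; (-1)^7 = -1; (-1)^1 = -1.
Coefficient = 8 · (-1) · (-1) = 8.

8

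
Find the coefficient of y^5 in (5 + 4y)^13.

514800000000

The general term is C(13,j)·(5)^j·(4y)^(13-j); the y^5 term has j = 8.
C(13,8) = 1287.
Coefficient = C(13,8) · 5^8 · 4^5 = 1287 · 390625 · 1024 = 514800000000.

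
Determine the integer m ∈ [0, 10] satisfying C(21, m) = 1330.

C(21,m) increases on 0 ≤ m ≤ 10. C(21,2) = 210 and C(21,3) = 1330, so m = 3.

3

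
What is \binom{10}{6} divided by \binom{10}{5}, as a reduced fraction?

C(n,k+1)/C(n,k) = (n−k)/(k+1) = (10−5)/(5+1) = 5/6.

5/6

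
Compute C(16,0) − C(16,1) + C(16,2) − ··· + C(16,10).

The partial alternating sum Σ_{k=0}^{10} (−1)^k C(16,k) = (−1)^10 C(15,10) = 3003.

3003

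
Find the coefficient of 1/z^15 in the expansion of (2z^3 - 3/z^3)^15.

General term: C(15,j)·(2z^3)^j·(-3/z^3)^(15-j), with z-exponent 3j − 3(15−j) = 6j − 45.
Set 6j − 45 = -15: j = 5.
C(15,5) = 3003; 2^5 = 32; (-3)^10 = 59049.
Coefficient = 3003 · 32 · 59049 = 5674372704.

5674372704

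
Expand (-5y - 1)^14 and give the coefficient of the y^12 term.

22216796875

The general term is C(14,j)·(-5y)^j·(-1)^(14-j); the y^12 term has j = 12.
C(14,12) = 91.
Coefficient = C(14,12) · (-5)^12 = 91 · 244140625 = 22216796875.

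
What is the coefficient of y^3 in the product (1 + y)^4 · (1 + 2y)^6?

Coefficient of y^3 = Σ_{j} C(4,j)·1^j·C(6,3-j)·2^(3-j) for j from 0 to 3.
= 160 + 240 + 72 + 4 = 476.

476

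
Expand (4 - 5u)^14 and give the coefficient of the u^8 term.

4804800000000

The general term is C(14,j)·(4)^j·(-5u)^(14-j); the u^8 term has j = 6.
C(14,6) = 3003.
Coefficient = C(14,6) · 4^6 · (-5)^8 = 3003 · 4096 · 390625 = 4804800000000.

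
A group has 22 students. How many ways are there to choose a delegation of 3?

1540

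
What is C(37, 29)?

38608020

C(37,29) = C(37,8) by symmetry.
C(37,8) = (37·36·35·34·33·32·31·30) / 8! = 1556675366400 / 40320 = 38608020.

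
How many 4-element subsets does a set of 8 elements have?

70

C(8,4) = (8·7·6·5) / 4! = 1680 / 24 = 70.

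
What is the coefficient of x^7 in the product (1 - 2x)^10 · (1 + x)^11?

810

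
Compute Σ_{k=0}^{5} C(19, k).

16664

1 + 19 + 171 + 969 + 3876 + 11628 = 16664.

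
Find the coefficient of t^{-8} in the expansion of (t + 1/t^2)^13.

General term: C(13,j)·(t)^j·(1/t^2)^(13-j), with t-exponent 1j − 2(13−j) = 3j − 26.
Set 3j − 26 = -8: j = 6.
C(13,6) = 1716; 1^6 = 1; 1^7 = 1.
Coefficient = 1716 · 1 · 1 = 1716.

1716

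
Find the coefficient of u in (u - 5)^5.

3125

The general term is C(5,j)·(u)^j·(-5)^(5-j); the u^1 term has j = 1.
C(5,1) = 5.
Coefficient = C(5,1) · (-5)^4 = 5 · 625 = 3125.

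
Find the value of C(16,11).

4368

C(16,11) = C(16,5) by symmetry.
C(16,5) = (16·15·14·13·12) / 5! = 524160 / 120 = 4368.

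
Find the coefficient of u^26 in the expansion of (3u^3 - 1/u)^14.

59108049

General term: C(14,j)·(3u^3)^j·(-1/u)^(14-j), with u-exponent 3j − 1(14−j) = 4j − 14.
Set 4j − 14 = 26: j = 10.
C(14,10) = 1001; 3^10 = 59049; (-1)^4 = 1.
Coefficient = 1001 · 59049 · 1 = 59108049.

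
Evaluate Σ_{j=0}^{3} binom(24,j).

2325

1 + 24 + 276 + 2024 = 2325.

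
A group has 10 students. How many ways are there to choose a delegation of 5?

This is C(10,5) = 252.

252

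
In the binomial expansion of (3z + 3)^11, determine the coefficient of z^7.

58458510

The general term is C(11,j)·(3z)^j·(3)^(11-j); the z^7 term has j = 7.
C(11,7) = 330.
Coefficient = C(11,7) · 3^7 · 3^4 = 330 · 2187 · 81 = 58458510.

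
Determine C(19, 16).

969

C(19,16) = C(19,3) by symmetry.
C(19,3) = (19·18·17) / 3! = 5814 / 6 = 969.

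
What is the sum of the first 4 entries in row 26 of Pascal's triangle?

2952

1 + 26 + 325 + 2600 = 2952.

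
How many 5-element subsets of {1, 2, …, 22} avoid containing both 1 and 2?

25194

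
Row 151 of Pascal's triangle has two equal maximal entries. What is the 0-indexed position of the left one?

For odd n = 151, C(151,j) peaks at j = (n−1)/2 and (n+1)/2; the smaller is 75.

75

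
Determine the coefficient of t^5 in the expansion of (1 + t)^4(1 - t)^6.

Coefficient of t^5 = Σ_{j} C(4,j)·1^j·C(6,5-j)·(-1)^(5-j) for j from 0 to 4.
= (-6) + 60 + (-120) + 60 + (-6) = -12.

-12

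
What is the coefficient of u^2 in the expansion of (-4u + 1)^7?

336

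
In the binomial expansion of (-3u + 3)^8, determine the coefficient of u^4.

The general term is C(8,j)·(-3u)^j·(3)^(8-j); the u^4 term has j = 4.
C(8,4) = 70.
Coefficient = C(8,4) · (-3)^4 · 3^4 = 70 · 81 · 81 = 459270.

459270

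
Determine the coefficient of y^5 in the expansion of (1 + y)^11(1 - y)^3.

Coefficient of y^5 = Σ_{j} C(11,j)·1^j·C(3,5-j)·(-1)^(5-j) for j from 2 to 5.
= (-55) + 495 + (-990) + 462 = -88.

-88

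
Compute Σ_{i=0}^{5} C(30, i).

174437

1 + 30 + 435 + 4060 + 27405 + 142506 = 174437.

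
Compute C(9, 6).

C(9,6) = C(9,3) by symmetry.
C(9,3) = (9·8·7) / 3! = 504 / 6 = 84.

84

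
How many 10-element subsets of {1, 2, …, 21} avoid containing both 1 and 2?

All 10-subsets: C(21,10) = 352716. Those containing both fixed elements: C(19,8) = 75582.
352716 − 75582 = 277134.

277134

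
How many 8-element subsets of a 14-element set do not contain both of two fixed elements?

2079

All 8-subsets: C(14,8) = 3003. Those containing both fixed elements: C(12,6) = 924.
3003 − 924 = 2079.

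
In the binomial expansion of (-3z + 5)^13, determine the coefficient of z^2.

The general term is C(13,j)·(-3z)^j·(5)^(13-j); the z^2 term has j = 2.
C(13,2) = 78.
Coefficient = C(13,2) · (-3)^2 · 5^11 = 78 · 9 · 48828125 = 34277343750.

34277343750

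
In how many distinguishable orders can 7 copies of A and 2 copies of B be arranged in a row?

Choose positions for the A's: C(9,7) = 36.

36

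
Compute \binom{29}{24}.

C(29,24) = C(29,5) by symmetry.
C(29,5) = (29·28·27·26·25) / 5! = 14250600 / 120 = 118755.

118755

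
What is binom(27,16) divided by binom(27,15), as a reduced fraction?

C(n,k+1)/C(n,k) = (n−k)/(k+1) = (27−15)/(15+1) = 12/16 = 3/4.

3/4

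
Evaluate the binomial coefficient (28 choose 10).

13123110

C(28,10) = (28·27·26·25·24·23·22·21·20·19) / 10! = 47621141568000 / 3628800 = 13123110.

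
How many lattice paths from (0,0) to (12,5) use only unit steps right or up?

6188

Each path is a sequence of 17 steps with 12 rights: C(17,12) = 6188.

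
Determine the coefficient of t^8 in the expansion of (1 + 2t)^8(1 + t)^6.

Coefficient of t^8 = Σ_{j} C(8,j)·2^j·C(6,8-j)·1^(8-j) for j from 2 to 8.
= 112 + 2688 + 16800 + 35840 + 26880 + 6144 + 256 = 88720.

88720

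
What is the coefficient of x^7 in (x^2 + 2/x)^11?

14784

General term: C(11,j)·(x^2)^j·(2/x)^(11-j), with x-exponent 2j − 1(11−j) = 3j − 11.
Set 3j − 11 = 7: j = 6.
C(11,6) = 462; 1^6 = 1; 2^5 = 32.
Coefficient = 462 · 1 · 32 = 14784.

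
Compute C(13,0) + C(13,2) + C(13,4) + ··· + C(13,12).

Even-j terms of row 13 sum to 2^12 = 4096.

4096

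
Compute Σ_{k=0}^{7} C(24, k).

1 + 24 + 276 + 2024 + 10626 + 42504 + 134596 + 346104 = 536155.

536155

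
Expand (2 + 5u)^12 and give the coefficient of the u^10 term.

2578125000

The general term is C(12,j)·(2)^j·(5u)^(12-j); the u^10 term has j = 2.
C(12,2) = 66.
Coefficient = C(12,2) · 2^2 · 5^10 = 66 · 4 · 9765625 = 2578125000.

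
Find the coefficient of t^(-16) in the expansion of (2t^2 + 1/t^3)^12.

General term: C(12,j)·(2t^2)^j·(1/t^3)^(12-j), with t-exponent 2j − 3(12−j) = 5j − 36.
Set 5j − 36 = -16: j = 4.
C(12,4) = 495; 2^4 = 16; 1^8 = 1.
Coefficient = 495 · 16 · 1 = 7920.

7920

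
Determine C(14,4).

1001

C(14,4) = (14·13·12·11) / 4! = 24024 / 24 = 1001.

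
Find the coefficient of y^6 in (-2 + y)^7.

The general term is C(7,j)·(-2)^j·(y)^(7-j); the y^6 term has j = 1.
C(7,1) = 7.
Coefficient = C(7,1) · (-2)^1 = 7 · (-2) = -14.

-14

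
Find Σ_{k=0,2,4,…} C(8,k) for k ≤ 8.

128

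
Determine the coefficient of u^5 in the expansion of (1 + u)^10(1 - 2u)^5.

Coefficient of u^5 = Σ_{j} C(10,j)·1^j·C(5,5-j)·(-2)^(5-j) for j from 0 to 5.
= (-32) + 800 + (-3600) + 4800 + (-2100) + 252 = 120.

120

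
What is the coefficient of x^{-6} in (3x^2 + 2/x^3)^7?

15120

General term: C(7,j)·(3x^2)^j·(2/x^3)^(7-j), with x-exponent 2j − 3(7−j) = 5j − 21.
Set 5j − 21 = -6: j = 3.
C(7,3) = 35; 3^3 = 27; 2^4 = 16.
Coefficient = 35 · 27 · 16 = 15120.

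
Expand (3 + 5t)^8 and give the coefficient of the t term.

The general term is C(8,j)·(3)^j·(5t)^(8-j); the t^1 term has j = 7.
C(8,7) = 8.
Coefficient = C(8,7) · 3^7 · 5^1 = 8 · 2187 · 5 = 87480.

87480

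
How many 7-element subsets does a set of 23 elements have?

245157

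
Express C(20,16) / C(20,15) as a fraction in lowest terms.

C(n,k+1)/C(n,k) = (n−k)/(k+1) = (20−15)/(15+1) = 5/16.

5/16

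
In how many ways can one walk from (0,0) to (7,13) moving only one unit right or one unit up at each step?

Each path is a sequence of 20 steps with 7 rights: C(20,7) = 77520.

77520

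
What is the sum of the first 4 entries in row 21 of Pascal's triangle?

1 + 21 + 210 + 1330 = 1562.

1562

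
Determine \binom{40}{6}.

3838380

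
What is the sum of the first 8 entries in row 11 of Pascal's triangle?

1 + 11 + 55 + 165 + 330 + 462 + 462 + 330 = 1816.

1816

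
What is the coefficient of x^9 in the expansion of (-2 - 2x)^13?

The general term is C(13,j)·(-2)^j·(-2x)^(13-j); the x^9 term has j = 4.
C(13,4) = 715.
Coefficient = C(13,4) · (-2)^4 · (-2)^9 = 715 · 16 · (-512) = -5857280.

-5857280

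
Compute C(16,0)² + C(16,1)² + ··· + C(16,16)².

601080390

By Vandermonde's identity, Σ C(16,i)² = C(32,16) = 601080390.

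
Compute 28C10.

C(28,10) = (28·27·26·25·24·23·22·21·20·19) / 10! = 47621141568000 / 3628800 = 13123110.

13123110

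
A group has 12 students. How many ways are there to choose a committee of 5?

792

This is C(12,5) = 792.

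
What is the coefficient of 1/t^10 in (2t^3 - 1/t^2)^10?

General term: C(10,j)·(2t^3)^j·(-1/t^2)^(10-j), with t-exponent 3j − 2(10−j) = 5j − 20.
Set 5j − 20 = -10: j = 2.
C(10,2) = 45; 2^2 = 4; (-1)^8 = 1.
Coefficient = 45 · 4 · 1 = 180.

180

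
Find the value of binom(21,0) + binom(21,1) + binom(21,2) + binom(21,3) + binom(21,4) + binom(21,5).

27896

1 + 21 + 210 + 1330 + 5985 + 20349 = 27896.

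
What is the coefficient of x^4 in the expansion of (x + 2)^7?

280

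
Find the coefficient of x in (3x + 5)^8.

1875000

The general term is C(8,j)·(3x)^j·(5)^(8-j); the x^1 term has j = 1.
C(8,1) = 8.
Coefficient = C(8,1) · 3^1 · 5^7 = 8 · 3 · 78125 = 1875000.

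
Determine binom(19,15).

C(19,15) = C(19,4) by symmetry.
C(19,4) = (19·18·17·16) / 4! = 93024 / 24 = 3876.

3876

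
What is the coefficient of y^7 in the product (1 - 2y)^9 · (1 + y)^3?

Coefficient of y^7 = Σ_{j} C(9,j)·(-2)^j·C(3,7-j)·1^(7-j) for j from 4 to 7.
= 2016 + (-12096) + 16128 + (-4608) = 1440.

1440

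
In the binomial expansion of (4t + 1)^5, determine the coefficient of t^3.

The general term is C(5,j)·(4t)^j·(1)^(5-j); the t^3 term has j = 3.
C(5,3) = 10.
Coefficient = C(5,3) · 4^3 = 10 · 64 = 640.

640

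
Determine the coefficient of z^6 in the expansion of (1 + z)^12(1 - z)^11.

-165

Coefficient of z^6 = Σ_{j} C(12,j)·1^j·C(11,6-j)·(-1)^(6-j) for j from 0 to 6.
= 462 + (-5544) + 21780 + (-36300) + 27225 + (-8712) + 924 = -165.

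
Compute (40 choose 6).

C(40,6) = (40·39·38·37·36·35) / 6! = 2763633600 / 720 = 3838380.

3838380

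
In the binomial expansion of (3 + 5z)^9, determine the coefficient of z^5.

31893750

The general term is C(9,j)·(3)^j·(5z)^(9-j); the z^5 term has j = 4.
C(9,4) = 126.
Coefficient = C(9,4) · 3^4 · 5^5 = 126 · 81 · 3125 = 31893750.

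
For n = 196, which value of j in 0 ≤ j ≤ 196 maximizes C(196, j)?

98

C(196,j) is maximized at j = 196/2 = 98.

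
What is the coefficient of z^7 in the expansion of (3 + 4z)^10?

The general term is C(10,j)·(3)^j·(4z)^(10-j); the z^7 term has j = 3.
C(10,3) = 120.
Coefficient = C(10,3) · 3^3 · 4^7 = 120 · 27 · 16384 = 53084160.

53084160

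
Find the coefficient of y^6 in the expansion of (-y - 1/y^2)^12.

66

General term: C(12,j)·(-y)^j·(-1/y^2)^(12-j), with y-exponent 1j − 2(12−j) = 3j − 24.
Set 3j − 24 = 6: j = 10.
C(12,10) = 66; (-1)^10 = 1; (-1)^2 = 1.
Coefficient = 66 · 1 · 1 = 66.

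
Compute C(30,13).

C(30,13) = (30·29·28·27·26·25·24·23·22·21·20·19·18) / 13! = 745747076954880000 / 6227020800 = 119759850.

119759850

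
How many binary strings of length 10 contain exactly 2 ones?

45

Choose the 2 positions: C(10,2) = 45.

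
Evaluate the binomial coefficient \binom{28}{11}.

C(28,11) = (28·27·26·25·24·23·22·21·20·19·18) / 11! = 857180548224000 / 39916800 = 21474180.

21474180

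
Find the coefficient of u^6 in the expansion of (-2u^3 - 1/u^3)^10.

13440

General term: C(10,j)·(-2u^3)^j·(-1/u^3)^(10-j), with u-exponent 3j − 3(10−j) = 6j − 30.
Set 6j − 30 = 6: j = 6.
C(10,6) = 210; (-2)^6 = 64; (-1)^4 = 1.
Coefficient = 210 · 64 · 1 = 13440.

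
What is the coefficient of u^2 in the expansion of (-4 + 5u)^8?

The general term is C(8,j)·(-4)^j·(5u)^(8-j); the u^2 term has j = 6.
C(8,6) = 28.
Coefficient = C(8,6) · (-4)^6 · 5^2 = 28 · 4096 · 25 = 2867200.

2867200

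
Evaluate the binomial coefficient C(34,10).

C(34,10) = (34·33·32·31·30·29·28·27·26·25) / 10! = 475837794432000 / 3628800 = 131128140.

131128140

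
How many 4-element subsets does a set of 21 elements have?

5985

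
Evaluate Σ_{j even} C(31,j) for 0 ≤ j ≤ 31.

1073741824

Even-j terms of row 31 sum to 2^30 = 1073741824.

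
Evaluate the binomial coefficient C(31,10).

44352165

C(31,10) = (31·30·29·28·27·26·25·24·23·22) / 10! = 160945136352000 / 3628800 = 44352165.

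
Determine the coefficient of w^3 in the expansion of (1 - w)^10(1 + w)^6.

20

Coefficient of w^3 = Σ_{j} C(10,j)·(-1)^j·C(6,3-j)·1^(3-j) for j from 0 to 3.
= 20 + (-150) + 270 + (-120) = 20.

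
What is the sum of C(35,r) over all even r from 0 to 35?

17179869184

Even-r terms of row 35 sum to 2^34 = 17179869184.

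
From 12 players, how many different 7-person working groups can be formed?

792

This is C(12,7) = 792.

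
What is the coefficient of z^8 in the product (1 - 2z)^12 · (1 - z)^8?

Coefficient of z^8 = Σ_{j} C(12,j)·(-2)^j·C(8,8-j)·(-1)^(8-j) for j from 0 to 8.
= 1 + 192 + 7392 + 98560 + 554400 + 1419264 + 1655808 + 811008 + 126720 = 4673345.

4673345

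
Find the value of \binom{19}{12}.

50388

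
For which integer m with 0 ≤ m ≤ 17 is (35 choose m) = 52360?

4

C(35,m) increases on 0 ≤ m ≤ 17. C(35,3) = 6545 and C(35,4) = 52360, so m = 4.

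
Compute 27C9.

4686825

C(27,9) = (27·26·25·24·23·22·21·20·19) / 9! = 1700755056000 / 362880 = 4686825.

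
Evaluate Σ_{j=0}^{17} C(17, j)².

By Vandermonde's identity, Σ C(17,j)² = C(34,17) = 2333606220.

2333606220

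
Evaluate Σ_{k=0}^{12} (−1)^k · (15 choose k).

91

The partial alternating sum Σ_{k=0}^{12} (−1)^k C(15,k) = (−1)^12 C(14,12) = 91.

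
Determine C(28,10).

13123110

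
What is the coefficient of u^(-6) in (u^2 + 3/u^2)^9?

General term: C(9,j)·(u^2)^j·(3/u^2)^(9-j), with u-exponent 2j − 2(9−j) = 4j − 18.
Set 4j − 18 = -6: j = 3.
C(9,3) = 84; 1^3 = 1; 3^6 = 729.
Coefficient = 84 · 1 · 729 = 61236.

61236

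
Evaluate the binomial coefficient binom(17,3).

680

C(17,3) = (17·16·15) / 3! = 4080 / 6 = 680.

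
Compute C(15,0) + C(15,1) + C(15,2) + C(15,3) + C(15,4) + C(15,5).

1 + 15 + 105 + 455 + 1365 + 3003 = 4944.

4944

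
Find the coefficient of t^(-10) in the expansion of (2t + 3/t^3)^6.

General term: C(6,j)·(2t)^j·(3/t^3)^(6-j), with t-exponent 1j − 3(6−j) = 4j − 18.
Set 4j − 18 = -10: j = 2.
C(6,2) = 15; 2^2 = 4; 3^4 = 81.
Coefficient = 15 · 4 · 81 = 4860.

4860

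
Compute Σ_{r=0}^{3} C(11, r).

1 + 11 + 55 + 165 = 232.

232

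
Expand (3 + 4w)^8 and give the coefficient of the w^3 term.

870912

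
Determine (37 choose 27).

C(37,27) = C(37,10) by symmetry.
C(37,10) = (37·36·35·34·33·32·31·30·29·28) / 10! = 1264020397516800 / 3628800 = 348330136.

348330136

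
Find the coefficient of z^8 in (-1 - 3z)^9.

The general term is C(9,j)·(-1)^j·(-3z)^(9-j); the z^8 term has j = 1.
C(9,1) = 9.
Coefficient = C(9,1) · (-1)^1 · (-3)^8 = 9 · (-1) · 6561 = -59049.

-59049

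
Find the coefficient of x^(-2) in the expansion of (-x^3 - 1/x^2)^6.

15

General term: C(6,j)·(-x^3)^j·(-1/x^2)^(6-j), with x-exponent 3j − 2(6−j) = 5j − 12.
Set 5j − 12 = -2: j = 2.
C(6,2) = 15; (-1)^2 = 1; (-1)^4 = 1.
Coefficient = 15 · 1 · 1 = 15.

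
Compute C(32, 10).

C(32,10) = (32·31·30·29·28·27·26·25·24·23) / 10! = 234102016512000 / 3628800 = 64512240.

64512240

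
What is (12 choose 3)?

C(12,3) = (12·11·10) / 3! = 1320 / 6 = 220.

220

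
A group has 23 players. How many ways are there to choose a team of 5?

This is C(23,5) = 33649.

33649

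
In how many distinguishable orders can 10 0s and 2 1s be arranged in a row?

66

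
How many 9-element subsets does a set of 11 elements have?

55

C(11,9) = C(11,2) by symmetry.
C(11,2) = (11·10) / 2! = 110 / 2 = 55.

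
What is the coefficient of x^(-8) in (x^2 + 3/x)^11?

General term: C(11,j)·(x^2)^j·(3/x)^(11-j), with x-exponent 2j − 1(11−j) = 3j − 11.
Set 3j − 11 = -8: j = 1.
C(11,1) = 11; 1^1 = 1; 3^10 = 59049.
Coefficient = 11 · 1 · 59049 = 649539.

649539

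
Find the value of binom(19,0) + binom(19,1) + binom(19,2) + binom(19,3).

1160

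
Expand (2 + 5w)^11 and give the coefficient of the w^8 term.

515625000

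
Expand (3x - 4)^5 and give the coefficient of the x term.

The general term is C(5,j)·(3x)^j·(-4)^(5-j); the x^1 term has j = 1.
C(5,1) = 5.
Coefficient = C(5,1) · 3^1 · (-4)^4 = 5 · 3 · 256 = 3840.

3840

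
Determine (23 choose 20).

1771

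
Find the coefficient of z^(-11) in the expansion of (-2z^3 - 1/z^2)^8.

General term: C(8,j)·(-2z^3)^j·(-1/z^2)^(8-j), with z-exponent 3j − 2(8−j) = 5j − 16.
Set 5j − 16 = -11: j = 1.
C(8,1) = 8; (-2)^1 = -2; (-1)^7 = -1.
Coefficient = 8 · (-2) · (-1) = 16.

16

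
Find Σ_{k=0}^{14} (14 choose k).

Setting x = 1 in (1+x)^14 gives Σ C(14,k) = 2^14 = 16384.

16384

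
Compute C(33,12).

C(33,12) = (33·32·31·30·29·28·27·26·25·24·23·22) / 12! = 169958063987712000 / 479001600 = 354817320.

354817320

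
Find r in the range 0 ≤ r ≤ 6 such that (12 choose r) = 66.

C(12,r) increases on 0 ≤ r ≤ 6. C(12,1) = 12 and C(12,2) = 66, so r = 2.

2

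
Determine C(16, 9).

C(16,9) = C(16,7) by symmetry.
C(16,7) = (16·15·14·13·12·11·10) / 7! = 57657600 / 5040 = 11440.

11440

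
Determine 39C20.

68923264410

C(39,20) = C(39,19) by symmetry.
C(39,19) = (39·38·37·36·35·34·33·32·31·30·29·28·27·26·25·24·23·22·21) / 19! = 8384177419658927035269120000 / 121645100408832000 = 68923264410.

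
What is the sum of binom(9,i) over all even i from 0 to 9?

Half of (1+1)^9 + (1−1)^9 gives the even-index sum: 2^8 = 256.

256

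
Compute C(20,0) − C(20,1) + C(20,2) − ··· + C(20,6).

The partial alternating sum Σ_{k=0}^{6} (−1)^k C(20,k) = (−1)^6 C(19,6) = 27132.

27132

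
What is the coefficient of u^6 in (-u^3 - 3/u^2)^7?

-945

General term: C(7,j)·(-u^3)^j·(-3/u^2)^(7-j), with u-exponent 3j − 2(7−j) = 5j − 14.
Set 5j − 14 = 6: j = 4.
C(7,4) = 35; (-1)^4 = 1; (-3)^3 = -27.
Coefficient = 35 · 1 · (-27) = -945.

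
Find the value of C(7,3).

35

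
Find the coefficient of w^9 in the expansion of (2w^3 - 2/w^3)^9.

General term: C(9,j)·(2w^3)^j·(-2/w^3)^(9-j), with w-exponent 3j − 3(9−j) = 6j − 27.
Set 6j − 27 = 9: j = 6.
C(9,6) = 84; 2^6 = 64; (-2)^3 = -8.
Coefficient = 84 · 64 · (-8) = -43008.

-43008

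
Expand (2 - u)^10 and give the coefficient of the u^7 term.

-960

The general term is C(10,j)·(2)^j·(-u)^(10-j); the u^7 term has j = 3.
C(10,3) = 120.
Coefficient = C(10,3) · 2^3 · (-1)^7 = 120 · 8 · (-1) = -960.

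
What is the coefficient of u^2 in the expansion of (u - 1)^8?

28

The general term is C(8,j)·(u)^j·(-1)^(8-j); the u^2 term has j = 2.
C(8,2) = 28.
Coefficient = C(8,2) = 28.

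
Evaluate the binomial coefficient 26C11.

7726160

C(26,11) = (26·25·24·23·22·21·20·19·18·17·16) / 11! = 308403583488000 / 39916800 = 7726160.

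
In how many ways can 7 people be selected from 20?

This is C(20,7) = 77520.

77520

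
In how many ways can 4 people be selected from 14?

This is C(14,4) = 1001.

1001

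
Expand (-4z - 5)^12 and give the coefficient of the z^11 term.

251658240

The general term is C(12,j)·(-4z)^j·(-5)^(12-j); the z^11 term has j = 11.
C(12,11) = 12.
Coefficient = C(12,11) · (-4)^11 · (-5)^1 = 12 · (-4194304) · (-5) = 251658240.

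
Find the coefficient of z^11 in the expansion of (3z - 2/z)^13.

-13817466

General term: C(13,j)·(3z)^j·(-2/z)^(13-j), with z-exponent 1j − 1(13−j) = 2j − 13.
Set 2j − 13 = 11: j = 12.
C(13,12) = 13; 3^12 = 531441; (-2)^1 = -2.
Coefficient = 13 · 531441 · (-2) = -13817466.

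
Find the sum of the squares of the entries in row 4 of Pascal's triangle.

By Vandermonde's identity, Σ C(4,i)² = C(8,4) = 70.

70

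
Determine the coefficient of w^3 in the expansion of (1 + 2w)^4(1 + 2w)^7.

(1 + 2w)^4(1 + 2w)^7 = (1 + 2w)^11, so the coefficient of w^3 is C(11,3)·2^3 = 165·8 = 1320.

1320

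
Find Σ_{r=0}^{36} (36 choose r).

Setting x = 1 in (1+x)^36 gives Σ C(36,r) = 2^36 = 68719476736.

68719476736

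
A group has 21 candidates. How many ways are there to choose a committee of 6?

54264

This is C(21,6) = 54264.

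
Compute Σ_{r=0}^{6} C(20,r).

60460

1 + 20 + 190 + 1140 + 4845 + 15504 + 38760 = 60460.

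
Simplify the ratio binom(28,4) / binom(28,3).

25/4

C(n,k+1)/C(n,k) = (n−k)/(k+1) = (28−3)/(3+1) = 25/4.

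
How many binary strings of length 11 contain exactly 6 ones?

Choose the 6 positions: C(11,6) = 462.

462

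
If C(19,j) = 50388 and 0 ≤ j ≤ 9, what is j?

7

C(19,j) increases on 0 ≤ j ≤ 9. C(19,6) = 27132 and C(19,7) = 50388, so j = 7.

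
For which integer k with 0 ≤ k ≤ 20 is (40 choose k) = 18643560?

7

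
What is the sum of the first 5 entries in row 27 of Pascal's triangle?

20854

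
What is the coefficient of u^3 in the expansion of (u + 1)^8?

56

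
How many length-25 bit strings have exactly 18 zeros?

Choose the 18 positions: C(25,18) = 480700.

480700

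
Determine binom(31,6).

736281

C(31,6) = (31·30·29·28·27·26) / 6! = 530122320 / 720 = 736281.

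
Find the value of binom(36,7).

8347680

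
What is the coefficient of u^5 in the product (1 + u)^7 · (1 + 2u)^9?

37947

Coefficient of u^5 = Σ_{j} C(7,j)·1^j·C(9,5-j)·2^(5-j) for j from 0 to 5.
= 4032 + 14112 + 14112 + 5040 + 630 + 21 = 37947.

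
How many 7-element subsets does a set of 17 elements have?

19448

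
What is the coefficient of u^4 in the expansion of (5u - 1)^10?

The general term is C(10,j)·(5u)^j·(-1)^(10-j); the u^4 term has j = 4.
C(10,4) = 210.
Coefficient = C(10,4) · 5^4 = 210 · 625 = 131250.

131250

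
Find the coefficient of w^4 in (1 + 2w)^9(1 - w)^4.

Coefficient of w^4 = Σ_{j} C(9,j)·2^j·C(4,4-j)·(-1)^(4-j) for j from 0 to 4.
= 1 + (-72) + 864 + (-2688) + 2016 = 121.

121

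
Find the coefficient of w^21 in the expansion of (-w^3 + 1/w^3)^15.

-1365

General term: C(15,j)·(-w^3)^j·(1/w^3)^(15-j), with w-exponent 3j − 3(15−j) = 6j − 45.
Set 6j − 45 = 21: j = 11.
C(15,11) = 1365; (-1)^11 = -1; 1^4 = 1.
Coefficient = 1365 · (-1) · 1 = -1365.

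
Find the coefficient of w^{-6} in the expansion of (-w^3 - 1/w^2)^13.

General term: C(13,j)·(-w^3)^j·(-1/w^2)^(13-j), with w-exponent 3j − 2(13−j) = 5j − 26.
Set 5j − 26 = -6: j = 4.
C(13,4) = 715; (-1)^4 = 1; (-1)^9 = -1.
Coefficient = 715 · 1 · (-1) = -715.

-715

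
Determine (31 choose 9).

20160075

C(31,9) = (31·30·29·28·27·26·25·24·23) / 9! = 7315688016000 / 362880 = 20160075.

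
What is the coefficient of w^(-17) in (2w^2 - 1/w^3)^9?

General term: C(9,j)·(2w^2)^j·(-1/w^3)^(9-j), with w-exponent 2j − 3(9−j) = 5j − 27.
Set 5j − 27 = -17: j = 2.
C(9,2) = 36; 2^2 = 4; (-1)^7 = -1.
Coefficient = 36 · 4 · (-1) = -144.

-144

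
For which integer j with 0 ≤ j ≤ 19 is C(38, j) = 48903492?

C(38,j) increases on 0 ≤ j ≤ 19. C(38,7) = 12620256 and C(38,8) = 48903492, so j = 8.

8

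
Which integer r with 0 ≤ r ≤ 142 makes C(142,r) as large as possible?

C(142,r) is maximized at r = 142/2 = 71.

71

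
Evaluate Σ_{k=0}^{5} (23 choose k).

44552

1 + 23 + 253 + 1771 + 8855 + 33649 = 44552.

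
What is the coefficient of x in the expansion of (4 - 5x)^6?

-30720

The general term is C(6,j)·(4)^j·(-5x)^(6-j); the x^1 term has j = 5.
C(6,5) = 6.
Coefficient = C(6,5) · 4^5 · (-5)^1 = 6 · 1024 · (-5) = -30720.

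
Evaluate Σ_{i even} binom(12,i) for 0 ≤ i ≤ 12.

Half of (1+1)^12 + (1−1)^12 gives the even-index sum: 2^11 = 2048.

2048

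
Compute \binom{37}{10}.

C(37,10) = (37·36·35·34·33·32·31·30·29·28) / 10! = 1264020397516800 / 3628800 = 348330136.

348330136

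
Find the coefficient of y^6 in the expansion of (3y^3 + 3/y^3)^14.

14363255907

General term: C(14,j)·(3y^3)^j·(3/y^3)^(14-j), with y-exponent 3j − 3(14−j) = 6j − 42.
Set 6j − 42 = 6: j = 8.
C(14,8) = 3003; 3^8 = 6561; 3^6 = 729.
Coefficient = 3003 · 6561 · 729 = 14363255907.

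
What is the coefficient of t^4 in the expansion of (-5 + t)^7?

The general term is C(7,j)·(-5)^j·(t)^(7-j); the t^4 term has j = 3.
C(7,3) = 35.
Coefficient = C(7,3) · (-5)^3 = 35 · (-125) = -4375.

-4375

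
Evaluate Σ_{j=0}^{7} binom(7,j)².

3432

Σ C(7,j)² is the coefficient of x^7 in (1+x)^7(1+x)^7 = (1+x)^14, i.e. C(14,7) = 3432.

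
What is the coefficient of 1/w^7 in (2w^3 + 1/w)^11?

22

General term: C(11,j)·(2w^3)^j·(1/w)^(11-j), with w-exponent 3j − 1(11−j) = 4j − 11.
Set 4j − 11 = -7: j = 1.
C(11,1) = 11; 2^1 = 2; 1^10 = 1.
Coefficient = 11 · 2 · 1 = 22.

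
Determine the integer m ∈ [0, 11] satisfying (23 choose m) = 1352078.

11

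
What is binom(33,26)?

C(33,26) = C(33,7) by symmetry.
C(33,7) = (33·32·31·30·29·28·27) / 7! = 21531121920 / 5040 = 4272048.

4272048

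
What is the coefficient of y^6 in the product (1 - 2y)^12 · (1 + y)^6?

-5511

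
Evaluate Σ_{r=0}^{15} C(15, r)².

155117520

Σ C(15,r)² is the coefficient of x^15 in (1+x)^15(1+x)^15 = (1+x)^30, i.e. C(30,15) = 155117520.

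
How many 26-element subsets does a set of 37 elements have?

854992152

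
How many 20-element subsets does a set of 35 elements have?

3247943160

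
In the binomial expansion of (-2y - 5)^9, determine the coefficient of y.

-7031250

The general term is C(9,j)·(-2y)^j·(-5)^(9-j); the y^1 term has j = 1.
C(9,1) = 9.
Coefficient = C(9,1) · (-2)^1 · (-5)^8 = 9 · (-2) · 390625 = -7031250.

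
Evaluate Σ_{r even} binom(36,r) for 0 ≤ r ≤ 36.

Even-r terms of row 36 sum to 2^35 = 34359738368.

34359738368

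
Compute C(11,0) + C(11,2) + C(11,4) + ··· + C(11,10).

1024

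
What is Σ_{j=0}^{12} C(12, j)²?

2704156

By Vandermonde's identity, Σ C(12,j)² = C(24,12) = 2704156.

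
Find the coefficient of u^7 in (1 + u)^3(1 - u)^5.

2

Coefficient of u^7 = Σ_{j} C(3,j)·1^j·C(5,7-j)·(-1)^(7-j) for j from 2 to 3.
= (-3) + 5 = 2.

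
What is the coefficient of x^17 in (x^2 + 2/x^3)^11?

General term: C(11,j)·(x^2)^j·(2/x^3)^(11-j), with x-exponent 2j − 3(11−j) = 5j − 33.
Set 5j − 33 = 17: j = 10.
C(11,10) = 11; 1^10 = 1; 2^1 = 2.
Coefficient = 11 · 1 · 2 = 22.

22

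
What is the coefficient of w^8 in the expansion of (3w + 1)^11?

The general term is C(11,j)·(3w)^j·(1)^(11-j); the w^8 term has j = 8.
C(11,8) = 165.
Coefficient = C(11,8) · 3^8 = 165 · 6561 = 1082565.

1082565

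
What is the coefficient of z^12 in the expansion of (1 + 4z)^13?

218103808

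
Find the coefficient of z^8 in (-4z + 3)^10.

26542080

The general term is C(10,j)·(-4z)^j·(3)^(10-j); the z^8 term has j = 8.
C(10,8) = 45.
Coefficient = C(10,8) · (-4)^8 · 3^2 = 45 · 65536 · 9 = 26542080.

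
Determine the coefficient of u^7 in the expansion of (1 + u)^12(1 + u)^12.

346104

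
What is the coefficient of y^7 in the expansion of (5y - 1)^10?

-9375000

The general term is C(10,j)·(5y)^j·(-1)^(10-j); the y^7 term has j = 7.
C(10,7) = 120.
Coefficient = C(10,7) · 5^7 · (-1)^3 = 120 · 78125 · (-1) = -9375000.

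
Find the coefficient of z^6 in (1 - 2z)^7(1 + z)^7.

Coefficient of z^6 = Σ_{j} C(7,j)·(-2)^j·C(7,6-j)·1^(6-j) for j from 0 to 6.
= 7 + (-294) + 2940 + (-9800) + 11760 + (-4704) + 448 = 357.

357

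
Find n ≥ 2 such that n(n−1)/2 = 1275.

51

n(n−1)/2 = 1275 ⇒ n(n−1) = 2550. Since 51·50 = 2550, n = 51.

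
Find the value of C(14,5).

2002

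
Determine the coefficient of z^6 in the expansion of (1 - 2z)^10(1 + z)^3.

-1632

Coefficient of z^6 = Σ_{j} C(10,j)·(-2)^j·C(3,6-j)·1^(6-j) for j from 3 to 6.
= (-960) + 10080 + (-24192) + 13440 = -1632.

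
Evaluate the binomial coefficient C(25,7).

C(25,7) = (25·24·23·22·21·20·19) / 7! = 2422728000 / 5040 = 480700.

480700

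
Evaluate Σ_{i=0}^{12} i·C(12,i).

24576

Since i·C(12,i) = 12·C(11,i−1), the sum is 12·2^11 = 12·2048 = 24576.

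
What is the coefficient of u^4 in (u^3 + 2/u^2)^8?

General term: C(8,j)·(u^3)^j·(2/u^2)^(8-j), with u-exponent 3j − 2(8−j) = 5j − 16.
Set 5j − 16 = 4: j = 4.
C(8,4) = 70; 1^4 = 1; 2^4 = 16.
Coefficient = 70 · 1 · 16 = 1120.

1120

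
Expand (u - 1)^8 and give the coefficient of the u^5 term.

The general term is C(8,j)·(u)^j·(-1)^(8-j); the u^5 term has j = 5.
C(8,5) = 56.
Coefficient = C(8,5) · (-1)^3 = 56 · (-1) = -56.

-56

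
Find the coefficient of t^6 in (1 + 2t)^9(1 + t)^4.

36432

Coefficient of t^6 = Σ_{j} C(9,j)·2^j·C(4,6-j)·1^(6-j) for j from 2 to 6.
= 144 + 2688 + 12096 + 16128 + 5376 = 36432.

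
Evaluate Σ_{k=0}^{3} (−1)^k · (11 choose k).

-120

The partial alternating sum Σ_{k=0}^{3} (−1)^k C(11,k) = (−1)^3 C(10,3) = -120.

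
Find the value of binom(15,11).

1365

C(15,11) = C(15,4) by symmetry.
C(15,4) = (15·14·13·12) / 4! = 32760 / 24 = 1365.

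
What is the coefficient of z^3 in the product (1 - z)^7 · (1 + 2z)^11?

207

Coefficient of z^3 = Σ_{j} C(7,j)·(-1)^j·C(11,3-j)·2^(3-j) for j from 0 to 3.
= 1320 + (-1540) + 462 + (-35) = 207.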